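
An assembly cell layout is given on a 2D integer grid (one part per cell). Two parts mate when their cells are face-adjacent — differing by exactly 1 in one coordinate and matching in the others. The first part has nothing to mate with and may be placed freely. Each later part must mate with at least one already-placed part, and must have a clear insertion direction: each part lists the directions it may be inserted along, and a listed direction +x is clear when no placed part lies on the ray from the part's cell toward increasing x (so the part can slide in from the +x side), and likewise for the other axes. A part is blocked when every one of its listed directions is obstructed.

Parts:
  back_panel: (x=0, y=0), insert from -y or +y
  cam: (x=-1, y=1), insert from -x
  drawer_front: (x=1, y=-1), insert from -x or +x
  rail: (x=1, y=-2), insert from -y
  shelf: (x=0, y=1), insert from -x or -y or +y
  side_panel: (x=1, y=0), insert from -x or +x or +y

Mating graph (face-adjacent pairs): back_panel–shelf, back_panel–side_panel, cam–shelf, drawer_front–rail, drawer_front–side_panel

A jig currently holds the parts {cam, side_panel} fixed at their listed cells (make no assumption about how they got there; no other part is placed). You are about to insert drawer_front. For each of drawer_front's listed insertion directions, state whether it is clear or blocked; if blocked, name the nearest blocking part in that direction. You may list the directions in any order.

+x: clear; -x: clear

-x: ray from drawer_front(1, -1) has no placed part ⇒ clear
+x: ray from drawer_front(1, -1) has no placed part ⇒ clear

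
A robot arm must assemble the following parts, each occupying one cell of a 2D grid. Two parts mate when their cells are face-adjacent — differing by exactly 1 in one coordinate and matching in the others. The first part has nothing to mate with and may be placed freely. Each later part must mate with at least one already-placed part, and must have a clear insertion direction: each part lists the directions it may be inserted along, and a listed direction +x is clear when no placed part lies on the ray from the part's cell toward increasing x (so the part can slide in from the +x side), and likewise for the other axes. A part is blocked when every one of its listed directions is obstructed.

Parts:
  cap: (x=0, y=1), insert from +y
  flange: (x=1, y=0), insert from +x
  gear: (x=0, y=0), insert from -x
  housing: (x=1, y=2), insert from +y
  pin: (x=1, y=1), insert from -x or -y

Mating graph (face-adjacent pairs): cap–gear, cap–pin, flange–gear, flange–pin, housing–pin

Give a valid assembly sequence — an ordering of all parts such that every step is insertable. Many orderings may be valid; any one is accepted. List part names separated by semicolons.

cap; gear; pin; flange; housing

1. cap@(0, 1) [+y clear] — {cap}
2. gear@(0, 0) [-x clear] — {cap, gear}
3. pin@(1, 1) [-y clear] — {cap, gear, pin}
4. flange@(1, 0) [+x clear] — {cap, flange, gear, pin}
5. housing@(1, 2) [+y clear] — {cap, flange, gear, housing, pin}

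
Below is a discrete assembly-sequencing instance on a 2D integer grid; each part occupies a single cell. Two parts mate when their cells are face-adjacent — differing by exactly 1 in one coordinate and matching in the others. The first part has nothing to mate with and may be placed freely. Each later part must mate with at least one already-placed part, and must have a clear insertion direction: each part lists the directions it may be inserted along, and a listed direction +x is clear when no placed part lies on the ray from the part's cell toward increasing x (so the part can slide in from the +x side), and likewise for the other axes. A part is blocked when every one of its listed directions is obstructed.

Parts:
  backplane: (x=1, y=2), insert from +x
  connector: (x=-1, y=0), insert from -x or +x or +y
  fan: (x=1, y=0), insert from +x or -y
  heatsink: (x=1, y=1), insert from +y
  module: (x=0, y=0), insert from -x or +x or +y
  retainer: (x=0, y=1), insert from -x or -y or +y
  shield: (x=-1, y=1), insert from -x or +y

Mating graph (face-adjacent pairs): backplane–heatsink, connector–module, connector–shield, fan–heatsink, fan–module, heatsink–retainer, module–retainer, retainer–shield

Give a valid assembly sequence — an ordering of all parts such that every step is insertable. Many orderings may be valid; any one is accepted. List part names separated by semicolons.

heatsink; backplane; fan; module; retainer; connector; shield

1. heatsink@(1, 1) [+y clear] — {heatsink}
2. backplane@(1, 2) [+x clear] — {backplane, heatsink}
3. fan@(1, 0) [+x clear] — {backplane, fan, heatsink}
4. module@(0, 0) [-x clear] — {backplane, fan, heatsink, module}
5. retainer@(0, 1) [-x clear] — {backplane, fan, heatsink, module, retainer}
6. connector@(-1, 0) [-x clear] — {backplane, connector, fan, heatsink, module, retainer}
7. shield@(-1, 1) [-x clear] — {backplane, connector, fan, heatsink, module, retainer, shield}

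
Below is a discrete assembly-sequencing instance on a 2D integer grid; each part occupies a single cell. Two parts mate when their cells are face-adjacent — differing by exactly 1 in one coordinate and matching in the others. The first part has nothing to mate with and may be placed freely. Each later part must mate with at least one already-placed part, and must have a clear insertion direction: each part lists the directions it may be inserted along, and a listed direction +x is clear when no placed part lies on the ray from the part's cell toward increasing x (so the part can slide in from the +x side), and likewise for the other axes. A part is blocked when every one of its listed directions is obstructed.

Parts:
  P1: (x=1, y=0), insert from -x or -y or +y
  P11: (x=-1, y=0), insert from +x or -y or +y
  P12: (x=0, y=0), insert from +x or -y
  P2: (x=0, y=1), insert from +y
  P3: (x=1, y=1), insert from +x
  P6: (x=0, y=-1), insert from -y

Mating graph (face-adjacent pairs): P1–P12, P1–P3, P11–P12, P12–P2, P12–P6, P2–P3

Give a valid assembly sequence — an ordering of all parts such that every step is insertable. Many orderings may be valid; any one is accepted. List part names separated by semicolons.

1. P12@(0, 0) [+x clear] — {P12}
2. P1@(1, 0) [-y clear] — {P1, P12}
3. P3@(1, 1) [+x clear] — {P1, P12, P3}
4. P11@(-1, 0) [-y clear] — {P1, P11, P12, P3}
5. P6@(0, -1) [-y clear] — {P1, P11, P12, P3, P6}
6. P2@(0, 1) [+y clear] — {P1, P11, P12, P2, P3, P6}

P12; P1; P3; P11; P6; P2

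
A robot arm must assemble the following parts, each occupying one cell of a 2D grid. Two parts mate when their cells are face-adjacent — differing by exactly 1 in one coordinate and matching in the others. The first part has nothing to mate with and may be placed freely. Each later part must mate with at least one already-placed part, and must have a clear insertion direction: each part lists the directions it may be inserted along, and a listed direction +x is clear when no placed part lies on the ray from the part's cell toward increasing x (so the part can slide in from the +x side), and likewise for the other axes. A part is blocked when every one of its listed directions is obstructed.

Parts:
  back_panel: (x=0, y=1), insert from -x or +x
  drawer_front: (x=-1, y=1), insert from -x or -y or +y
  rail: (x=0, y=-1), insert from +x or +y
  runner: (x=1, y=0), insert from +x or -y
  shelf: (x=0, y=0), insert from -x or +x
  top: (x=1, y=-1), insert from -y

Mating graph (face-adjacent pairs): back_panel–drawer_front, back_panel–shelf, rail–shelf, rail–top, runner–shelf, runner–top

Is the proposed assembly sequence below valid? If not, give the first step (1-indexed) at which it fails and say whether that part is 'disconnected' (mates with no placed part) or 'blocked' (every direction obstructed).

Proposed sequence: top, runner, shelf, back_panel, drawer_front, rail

Invalid at step 6 (blocked)

1. top@(1, -1) [-y clear] — {top}
2. runner@(1, 0) [+x clear] — {runner, top}
3. shelf@(0, 0) [-x clear] — {runner, shelf, top}
4. back_panel@(0, 1) [-x clear] — {back_panel, runner, shelf, top}
5. drawer_front@(-1, 1) [-x clear] — {back_panel, drawer_front, runner, shelf, top}
6. rail@(0, -1) — +x/+y all obstructed ⇒ blocked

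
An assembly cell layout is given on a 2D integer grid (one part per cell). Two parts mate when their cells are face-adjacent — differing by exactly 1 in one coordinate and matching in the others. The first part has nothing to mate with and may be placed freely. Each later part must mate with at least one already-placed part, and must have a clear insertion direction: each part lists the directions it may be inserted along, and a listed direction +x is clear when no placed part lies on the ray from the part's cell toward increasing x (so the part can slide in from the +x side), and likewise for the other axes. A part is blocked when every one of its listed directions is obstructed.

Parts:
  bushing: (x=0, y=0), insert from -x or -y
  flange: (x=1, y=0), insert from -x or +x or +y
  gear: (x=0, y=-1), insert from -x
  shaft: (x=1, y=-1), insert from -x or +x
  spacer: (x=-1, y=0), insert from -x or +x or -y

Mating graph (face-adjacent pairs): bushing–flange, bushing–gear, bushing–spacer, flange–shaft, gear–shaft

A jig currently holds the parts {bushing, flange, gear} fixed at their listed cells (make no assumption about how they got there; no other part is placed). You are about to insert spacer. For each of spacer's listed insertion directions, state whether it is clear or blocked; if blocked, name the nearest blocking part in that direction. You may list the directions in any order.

-x: ray from spacer(-1, 0) has no placed part ⇒ clear
+x: nearest on ray is bushing@(0, 0) ⇒ blocked
-y: ray from spacer(-1, 0) has no placed part ⇒ clear

+x: blocked by bushing; -x: clear; -y: clear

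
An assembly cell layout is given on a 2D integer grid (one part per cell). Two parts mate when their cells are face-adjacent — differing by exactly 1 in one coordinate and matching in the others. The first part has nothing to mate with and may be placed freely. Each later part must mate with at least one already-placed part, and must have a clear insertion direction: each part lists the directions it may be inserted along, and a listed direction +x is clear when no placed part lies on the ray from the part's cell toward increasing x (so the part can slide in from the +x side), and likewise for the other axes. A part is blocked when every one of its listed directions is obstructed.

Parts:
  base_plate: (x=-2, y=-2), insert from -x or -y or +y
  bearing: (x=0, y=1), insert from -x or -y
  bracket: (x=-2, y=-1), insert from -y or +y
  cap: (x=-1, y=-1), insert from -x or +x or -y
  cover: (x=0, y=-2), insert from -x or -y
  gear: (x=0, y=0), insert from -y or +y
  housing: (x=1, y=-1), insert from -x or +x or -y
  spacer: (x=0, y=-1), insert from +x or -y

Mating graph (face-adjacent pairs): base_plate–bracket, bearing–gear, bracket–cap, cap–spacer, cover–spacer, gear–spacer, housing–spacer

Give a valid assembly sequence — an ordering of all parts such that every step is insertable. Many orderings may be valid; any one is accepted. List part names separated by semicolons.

1. gear@(0, 0) [-y clear] — {gear}
2. bearing@(0, 1) [-x clear] — {bearing, gear}
3. spacer@(0, -1) [+x clear] — {bearing, gear, spacer}
4. cap@(-1, -1) [-x clear] — {bearing, cap, gear, spacer}
5. cover@(0, -2) [-x clear] — {bearing, cap, cover, gear, spacer}
6. housing@(1, -1) [+x clear] — {bearing, cap, cover, gear, housing, spacer}
7. bracket@(-2, -1) [-y clear] — {bearing, bracket, cap, cover, gear, housing, spacer}
8. base_plate@(-2, -2) [-x clear] — {base_plate, bearing, bracket, cap, cover, gear, housing, spacer}

gear; bearing; spacer; cap; cover; housing; bracket; base_plate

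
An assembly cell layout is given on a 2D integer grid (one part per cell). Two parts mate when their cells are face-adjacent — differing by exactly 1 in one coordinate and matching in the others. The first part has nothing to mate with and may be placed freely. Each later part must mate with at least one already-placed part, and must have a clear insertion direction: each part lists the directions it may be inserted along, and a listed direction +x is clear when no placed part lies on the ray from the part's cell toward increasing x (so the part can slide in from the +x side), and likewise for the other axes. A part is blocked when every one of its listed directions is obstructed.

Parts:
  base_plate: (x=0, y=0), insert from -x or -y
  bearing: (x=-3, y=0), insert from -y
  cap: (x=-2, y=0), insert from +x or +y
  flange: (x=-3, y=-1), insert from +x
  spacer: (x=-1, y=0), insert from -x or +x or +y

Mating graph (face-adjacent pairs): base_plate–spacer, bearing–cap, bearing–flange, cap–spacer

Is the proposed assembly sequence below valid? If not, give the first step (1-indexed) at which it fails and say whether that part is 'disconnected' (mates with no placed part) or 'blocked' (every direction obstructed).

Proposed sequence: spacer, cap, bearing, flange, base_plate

1. spacer@(-1, 0) [-x clear] — {spacer}
2. cap@(-2, 0) [+y clear] — {cap, spacer}
3. bearing@(-3, 0) [-y clear] — {bearing, cap, spacer}
4. flange@(-3, -1) [+x clear] — {bearing, cap, flange, spacer}
5. base_plate@(0, 0) [-y clear] — {base_plate, bearing, cap, flange, spacer}

Valid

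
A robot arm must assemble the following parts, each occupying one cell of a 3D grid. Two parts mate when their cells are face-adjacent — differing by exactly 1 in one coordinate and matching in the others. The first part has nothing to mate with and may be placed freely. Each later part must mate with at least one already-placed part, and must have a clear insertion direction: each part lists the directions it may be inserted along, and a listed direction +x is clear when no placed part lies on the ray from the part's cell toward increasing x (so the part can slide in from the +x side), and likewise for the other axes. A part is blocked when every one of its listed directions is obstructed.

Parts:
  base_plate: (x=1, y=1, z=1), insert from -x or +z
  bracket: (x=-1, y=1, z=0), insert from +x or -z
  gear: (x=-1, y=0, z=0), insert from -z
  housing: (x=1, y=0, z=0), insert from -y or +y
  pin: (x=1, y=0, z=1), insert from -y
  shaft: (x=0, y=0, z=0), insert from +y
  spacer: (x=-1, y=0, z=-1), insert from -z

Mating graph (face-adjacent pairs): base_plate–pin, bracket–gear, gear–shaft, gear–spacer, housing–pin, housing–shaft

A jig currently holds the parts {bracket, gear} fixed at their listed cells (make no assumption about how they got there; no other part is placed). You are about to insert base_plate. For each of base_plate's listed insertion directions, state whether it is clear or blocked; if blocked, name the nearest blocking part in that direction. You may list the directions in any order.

+z: clear; -x: clear

-x: ray from base_plate(1, 1, 1) has no placed part ⇒ clear
+z: ray from base_plate(1, 1, 1) has no placed part ⇒ clear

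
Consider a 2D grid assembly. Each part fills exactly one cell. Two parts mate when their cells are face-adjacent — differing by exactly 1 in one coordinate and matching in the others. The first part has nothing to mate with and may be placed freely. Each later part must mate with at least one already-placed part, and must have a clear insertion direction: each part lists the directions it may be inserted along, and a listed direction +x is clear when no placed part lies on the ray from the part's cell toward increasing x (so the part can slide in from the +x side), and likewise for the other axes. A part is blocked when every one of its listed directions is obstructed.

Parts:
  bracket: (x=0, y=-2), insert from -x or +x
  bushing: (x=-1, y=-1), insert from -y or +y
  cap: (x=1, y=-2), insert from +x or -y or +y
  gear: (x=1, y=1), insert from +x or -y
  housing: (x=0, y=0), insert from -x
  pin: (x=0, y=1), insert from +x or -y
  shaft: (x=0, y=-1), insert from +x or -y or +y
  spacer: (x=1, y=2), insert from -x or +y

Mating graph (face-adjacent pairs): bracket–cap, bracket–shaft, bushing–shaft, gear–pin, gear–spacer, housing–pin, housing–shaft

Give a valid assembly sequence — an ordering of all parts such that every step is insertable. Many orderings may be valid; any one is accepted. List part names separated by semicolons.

pin; housing; shaft; bracket; cap; bushing; gear; spacer

1. pin@(0, 1) [+x clear] — {pin}
2. housing@(0, 0) [-x clear] — {housing, pin}
3. shaft@(0, -1) [+x clear] — {housing, pin, shaft}
4. bracket@(0, -2) [-x clear] — {bracket, housing, pin, shaft}
5. cap@(1, -2) [+x clear] — {bracket, cap, housing, pin, shaft}
6. bushing@(-1, -1) [-y clear] — {bracket, bushing, cap, housing, pin, shaft}
7. gear@(1, 1) [+x clear] — {bracket, bushing, cap, gear, housing, pin, shaft}
8. spacer@(1, 2) [-x clear] — {bracket, bushing, cap, gear, housing, pin, shaft, spacer}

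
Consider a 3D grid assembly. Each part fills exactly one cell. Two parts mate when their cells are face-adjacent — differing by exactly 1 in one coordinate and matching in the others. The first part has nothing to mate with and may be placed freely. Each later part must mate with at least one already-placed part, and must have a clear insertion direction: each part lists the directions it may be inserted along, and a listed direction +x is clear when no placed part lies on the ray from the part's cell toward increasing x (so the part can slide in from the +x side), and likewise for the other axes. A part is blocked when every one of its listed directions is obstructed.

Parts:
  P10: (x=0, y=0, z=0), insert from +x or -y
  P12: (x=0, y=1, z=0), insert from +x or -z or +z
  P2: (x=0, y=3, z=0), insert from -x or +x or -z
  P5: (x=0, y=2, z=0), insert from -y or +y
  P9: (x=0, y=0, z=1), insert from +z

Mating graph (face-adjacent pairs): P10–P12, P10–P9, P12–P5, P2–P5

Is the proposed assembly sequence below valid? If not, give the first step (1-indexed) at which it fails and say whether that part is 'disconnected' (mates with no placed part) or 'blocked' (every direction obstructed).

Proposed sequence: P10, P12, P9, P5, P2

Valid

1. P10@(0, 0, 0) [+x clear] — {P10}
2. P12@(0, 1, 0) [+x clear] — {P10, P12}
3. P9@(0, 0, 1) [+z clear] — {P10, P12, P9}
4. P5@(0, 2, 0) [+y clear] — {P10, P12, P5, P9}
5. P2@(0, 3, 0) [-x clear] — {P10, P12, P2, P5, P9}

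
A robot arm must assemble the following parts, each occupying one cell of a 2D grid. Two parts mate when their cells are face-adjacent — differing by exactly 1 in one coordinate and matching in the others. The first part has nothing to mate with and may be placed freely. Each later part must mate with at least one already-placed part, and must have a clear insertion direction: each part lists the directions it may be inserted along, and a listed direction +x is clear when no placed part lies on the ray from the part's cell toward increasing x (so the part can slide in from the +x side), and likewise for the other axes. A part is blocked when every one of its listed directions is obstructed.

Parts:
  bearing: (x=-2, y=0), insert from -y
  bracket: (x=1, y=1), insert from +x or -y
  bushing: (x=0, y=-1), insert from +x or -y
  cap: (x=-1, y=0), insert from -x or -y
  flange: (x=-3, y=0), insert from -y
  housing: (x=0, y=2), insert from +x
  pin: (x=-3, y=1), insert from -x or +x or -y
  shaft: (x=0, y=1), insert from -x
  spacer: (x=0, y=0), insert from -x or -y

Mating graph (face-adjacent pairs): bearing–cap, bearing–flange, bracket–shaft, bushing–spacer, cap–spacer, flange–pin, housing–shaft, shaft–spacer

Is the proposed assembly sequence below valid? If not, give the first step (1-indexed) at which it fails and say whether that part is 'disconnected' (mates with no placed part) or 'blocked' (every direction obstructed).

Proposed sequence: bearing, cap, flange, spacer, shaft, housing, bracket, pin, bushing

Valid

1. bearing@(-2, 0) [-y clear] — {bearing}
2. cap@(-1, 0) [-y clear] — {bearing, cap}
3. flange@(-3, 0) [-y clear] — {bearing, cap, flange}
4. spacer@(0, 0) [-y clear] — {bearing, cap, flange, spacer}
5. shaft@(0, 1) [-x clear] — {bearing, cap, flange, shaft, spacer}
6. housing@(0, 2) [+x clear] — {bearing, cap, flange, housing, shaft, spacer}
7. bracket@(1, 1) [+x clear] — {bearing, bracket, cap, flange, housing, shaft, spacer}
8. pin@(-3, 1) [-x clear] — {bearing, bracket, cap, flange, housing, pin, shaft, spacer}
9. bushing@(0, -1) [+x clear] — {bearing, bracket, bushing, cap, flange, housing, pin, shaft, spacer}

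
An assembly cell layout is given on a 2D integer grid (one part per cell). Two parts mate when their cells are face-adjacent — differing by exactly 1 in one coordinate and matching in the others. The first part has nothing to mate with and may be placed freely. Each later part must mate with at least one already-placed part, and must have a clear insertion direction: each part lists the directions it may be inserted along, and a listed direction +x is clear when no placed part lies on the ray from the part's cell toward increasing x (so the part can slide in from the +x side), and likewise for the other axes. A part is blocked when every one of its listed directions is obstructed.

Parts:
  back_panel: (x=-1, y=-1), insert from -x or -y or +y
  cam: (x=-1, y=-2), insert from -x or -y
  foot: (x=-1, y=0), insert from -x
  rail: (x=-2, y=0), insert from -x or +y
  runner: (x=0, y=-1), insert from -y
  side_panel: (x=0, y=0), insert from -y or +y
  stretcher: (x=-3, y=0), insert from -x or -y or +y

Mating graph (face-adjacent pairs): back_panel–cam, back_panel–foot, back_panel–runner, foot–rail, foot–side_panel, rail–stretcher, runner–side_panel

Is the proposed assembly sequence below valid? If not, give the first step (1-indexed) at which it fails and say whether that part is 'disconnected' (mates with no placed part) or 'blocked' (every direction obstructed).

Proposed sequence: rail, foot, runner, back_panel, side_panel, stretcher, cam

Invalid at step 2 (blocked)

1. rail@(-2, 0) [-x clear] — {rail}
2. foot@(-1, 0) — -x all obstructed ⇒ blocked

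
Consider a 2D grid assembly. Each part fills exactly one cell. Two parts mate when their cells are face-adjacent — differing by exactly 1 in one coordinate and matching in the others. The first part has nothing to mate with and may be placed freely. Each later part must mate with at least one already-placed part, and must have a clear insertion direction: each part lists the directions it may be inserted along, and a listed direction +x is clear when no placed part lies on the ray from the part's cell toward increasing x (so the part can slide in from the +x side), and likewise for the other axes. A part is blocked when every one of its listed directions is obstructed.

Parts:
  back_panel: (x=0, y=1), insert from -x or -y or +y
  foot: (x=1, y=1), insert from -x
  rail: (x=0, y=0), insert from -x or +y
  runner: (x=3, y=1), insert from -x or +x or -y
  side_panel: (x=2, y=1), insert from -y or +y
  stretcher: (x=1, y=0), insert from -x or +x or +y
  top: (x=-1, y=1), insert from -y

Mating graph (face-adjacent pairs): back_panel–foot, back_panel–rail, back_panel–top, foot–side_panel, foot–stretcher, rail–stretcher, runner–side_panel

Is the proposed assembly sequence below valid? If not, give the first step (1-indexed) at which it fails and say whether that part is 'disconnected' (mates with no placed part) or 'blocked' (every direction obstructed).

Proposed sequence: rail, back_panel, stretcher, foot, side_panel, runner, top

Invalid at step 4 (blocked)

1. rail@(0, 0) [-x clear] — {rail}
2. back_panel@(0, 1) [-x clear] — {back_panel, rail}
3. stretcher@(1, 0) [+x clear] — {back_panel, rail, stretcher}
4. foot@(1, 1) — -x all obstructed ⇒ blocked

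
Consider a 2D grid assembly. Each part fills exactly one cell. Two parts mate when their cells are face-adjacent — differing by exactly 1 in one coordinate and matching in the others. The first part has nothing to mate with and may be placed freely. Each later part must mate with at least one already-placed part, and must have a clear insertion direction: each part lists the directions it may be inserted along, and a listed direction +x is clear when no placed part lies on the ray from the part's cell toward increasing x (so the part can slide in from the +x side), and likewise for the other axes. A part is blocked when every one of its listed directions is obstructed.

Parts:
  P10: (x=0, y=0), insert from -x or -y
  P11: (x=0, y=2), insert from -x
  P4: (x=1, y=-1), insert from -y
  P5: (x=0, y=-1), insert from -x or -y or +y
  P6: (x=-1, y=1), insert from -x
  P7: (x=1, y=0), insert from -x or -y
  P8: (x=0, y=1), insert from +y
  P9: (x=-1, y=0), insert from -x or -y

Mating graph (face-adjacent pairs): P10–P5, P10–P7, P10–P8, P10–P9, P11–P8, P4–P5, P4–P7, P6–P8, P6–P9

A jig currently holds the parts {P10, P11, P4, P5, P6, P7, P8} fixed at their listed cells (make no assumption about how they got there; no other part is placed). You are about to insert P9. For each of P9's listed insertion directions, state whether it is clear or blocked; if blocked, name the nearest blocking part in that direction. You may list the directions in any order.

-x: clear; -y: clear

-x: ray from P9(-1, 0) has no placed part ⇒ clear
-y: ray from P9(-1, 0) has no placed part ⇒ clear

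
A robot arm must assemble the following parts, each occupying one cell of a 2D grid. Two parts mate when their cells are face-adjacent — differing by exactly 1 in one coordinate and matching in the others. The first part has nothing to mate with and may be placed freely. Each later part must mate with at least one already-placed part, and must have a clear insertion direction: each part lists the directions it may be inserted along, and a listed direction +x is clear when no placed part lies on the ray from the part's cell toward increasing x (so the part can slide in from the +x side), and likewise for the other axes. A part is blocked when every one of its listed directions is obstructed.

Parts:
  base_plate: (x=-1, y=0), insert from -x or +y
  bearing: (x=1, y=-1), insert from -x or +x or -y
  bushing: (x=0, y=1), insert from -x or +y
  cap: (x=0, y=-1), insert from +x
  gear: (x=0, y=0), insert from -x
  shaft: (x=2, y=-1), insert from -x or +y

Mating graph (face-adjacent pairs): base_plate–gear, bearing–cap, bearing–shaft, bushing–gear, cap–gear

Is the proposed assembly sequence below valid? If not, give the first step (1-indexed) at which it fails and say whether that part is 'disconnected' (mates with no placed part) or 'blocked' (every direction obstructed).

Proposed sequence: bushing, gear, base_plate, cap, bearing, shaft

Valid

1. bushing@(0, 1) [-x clear] — {bushing}
2. gear@(0, 0) [-x clear] — {bushing, gear}
3. base_plate@(-1, 0) [-x clear] — {base_plate, bushing, gear}
4. cap@(0, -1) [+x clear] — {base_plate, bushing, cap, gear}
5. bearing@(1, -1) [+x clear] — {base_plate, bearing, bushing, cap, gear}
6. shaft@(2, -1) [+y clear] — {base_plate, bearing, bushing, cap, gear, shaft}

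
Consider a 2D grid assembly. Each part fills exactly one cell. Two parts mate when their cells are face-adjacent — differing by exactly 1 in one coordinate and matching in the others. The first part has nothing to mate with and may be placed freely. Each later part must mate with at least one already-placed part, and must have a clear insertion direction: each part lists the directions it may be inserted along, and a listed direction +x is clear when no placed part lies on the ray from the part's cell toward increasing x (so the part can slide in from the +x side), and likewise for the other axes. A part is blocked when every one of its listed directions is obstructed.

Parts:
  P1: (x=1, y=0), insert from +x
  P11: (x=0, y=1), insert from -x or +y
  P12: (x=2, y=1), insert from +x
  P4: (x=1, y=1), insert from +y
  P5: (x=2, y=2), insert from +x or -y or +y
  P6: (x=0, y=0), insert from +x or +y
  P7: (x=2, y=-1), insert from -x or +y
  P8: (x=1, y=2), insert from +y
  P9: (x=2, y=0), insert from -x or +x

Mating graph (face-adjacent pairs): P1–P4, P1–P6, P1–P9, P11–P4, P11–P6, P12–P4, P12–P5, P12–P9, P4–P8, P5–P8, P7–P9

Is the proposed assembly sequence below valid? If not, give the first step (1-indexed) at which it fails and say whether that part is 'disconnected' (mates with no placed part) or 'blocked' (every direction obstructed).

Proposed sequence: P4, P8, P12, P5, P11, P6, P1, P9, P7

Valid

1. P4@(1, 1) [+y clear] — {P4}
2. P8@(1, 2) [+y clear] — {P4, P8}
3. P12@(2, 1) [+x clear] — {P12, P4, P8}
4. P5@(2, 2) [+x clear] — {P12, P4, P5, P8}
5. P11@(0, 1) [-x clear] — {P11, P12, P4, P5, P8}
6. P6@(0, 0) [+x clear] — {P11, P12, P4, P5, P6, P8}
7. P1@(1, 0) [+x clear] — {P1, P11, P12, P4, P5, P6, P8}
8. P9@(2, 0) [+x clear] — {P1, P11, P12, P4, P5, P6, P8, P9}
9. P7@(2, -1) [-x clear] — {P1, P11, P12, P4, P5, P6, P7, P8, P9}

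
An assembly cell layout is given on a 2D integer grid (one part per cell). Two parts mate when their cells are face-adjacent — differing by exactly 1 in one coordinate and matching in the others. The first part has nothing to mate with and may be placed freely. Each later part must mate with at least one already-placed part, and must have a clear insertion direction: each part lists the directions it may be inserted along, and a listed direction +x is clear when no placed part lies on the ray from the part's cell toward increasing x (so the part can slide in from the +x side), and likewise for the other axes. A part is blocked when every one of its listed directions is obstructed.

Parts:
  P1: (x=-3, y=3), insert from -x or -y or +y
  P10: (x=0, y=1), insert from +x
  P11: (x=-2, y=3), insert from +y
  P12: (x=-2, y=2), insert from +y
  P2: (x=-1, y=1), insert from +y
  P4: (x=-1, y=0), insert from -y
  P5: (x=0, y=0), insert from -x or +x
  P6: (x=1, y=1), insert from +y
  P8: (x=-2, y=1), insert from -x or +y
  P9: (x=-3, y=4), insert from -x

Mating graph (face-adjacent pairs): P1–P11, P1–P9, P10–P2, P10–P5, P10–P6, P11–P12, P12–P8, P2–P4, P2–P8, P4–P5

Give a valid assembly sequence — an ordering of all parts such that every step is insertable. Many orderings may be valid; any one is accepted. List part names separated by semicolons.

P2; P8; P12; P4; P10; P6; P11; P1; P9; P5

1. P2@(-1, 1) [+y clear] — {P2}
2. P8@(-2, 1) [-x clear] — {P2, P8}
3. P12@(-2, 2) [+y clear] — {P12, P2, P8}
4. P4@(-1, 0) [-y clear] — {P12, P2, P4, P8}
5. P10@(0, 1) [+x clear] — {P10, P12, P2, P4, P8}
6. P6@(1, 1) [+y clear] — {P10, P12, P2, P4, P6, P8}
7. P11@(-2, 3) [+y clear] — {P10, P11, P12, P2, P4, P6, P8}
8. P1@(-3, 3) [-x clear] — {P1, P10, P11, P12, P2, P4, P6, P8}
9. P9@(-3, 4) [-x clear] — {P1, P10, P11, P12, P2, P4, P6, P8, P9}
10. P5@(0, 0) [+x clear] — {P1, P10, P11, P12, P2, P4, P5, P6, P8, P9}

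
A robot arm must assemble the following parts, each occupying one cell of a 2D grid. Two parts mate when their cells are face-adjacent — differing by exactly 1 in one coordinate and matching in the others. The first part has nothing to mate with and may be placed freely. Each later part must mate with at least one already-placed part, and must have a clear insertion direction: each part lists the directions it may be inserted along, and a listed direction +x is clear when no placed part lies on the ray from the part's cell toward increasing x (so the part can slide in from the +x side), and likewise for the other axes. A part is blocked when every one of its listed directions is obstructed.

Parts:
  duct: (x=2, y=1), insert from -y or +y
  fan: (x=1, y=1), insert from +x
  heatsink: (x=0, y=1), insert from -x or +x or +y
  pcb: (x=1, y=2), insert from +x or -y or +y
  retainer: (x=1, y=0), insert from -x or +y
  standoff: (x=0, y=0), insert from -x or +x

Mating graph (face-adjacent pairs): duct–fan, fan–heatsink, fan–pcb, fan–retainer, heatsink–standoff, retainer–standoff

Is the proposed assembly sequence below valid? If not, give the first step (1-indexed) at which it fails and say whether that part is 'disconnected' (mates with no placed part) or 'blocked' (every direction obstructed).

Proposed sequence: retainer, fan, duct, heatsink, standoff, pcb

Valid

1. retainer@(1, 0) [-x clear] — {retainer}
2. fan@(1, 1) [+x clear] — {fan, retainer}
3. duct@(2, 1) [-y clear] — {duct, fan, retainer}
4. heatsink@(0, 1) [-x clear] — {duct, fan, heatsink, retainer}
5. standoff@(0, 0) [-x clear] — {duct, fan, heatsink, retainer, standoff}
6. pcb@(1, 2) [+x clear] — {duct, fan, heatsink, pcb, retainer, standoff}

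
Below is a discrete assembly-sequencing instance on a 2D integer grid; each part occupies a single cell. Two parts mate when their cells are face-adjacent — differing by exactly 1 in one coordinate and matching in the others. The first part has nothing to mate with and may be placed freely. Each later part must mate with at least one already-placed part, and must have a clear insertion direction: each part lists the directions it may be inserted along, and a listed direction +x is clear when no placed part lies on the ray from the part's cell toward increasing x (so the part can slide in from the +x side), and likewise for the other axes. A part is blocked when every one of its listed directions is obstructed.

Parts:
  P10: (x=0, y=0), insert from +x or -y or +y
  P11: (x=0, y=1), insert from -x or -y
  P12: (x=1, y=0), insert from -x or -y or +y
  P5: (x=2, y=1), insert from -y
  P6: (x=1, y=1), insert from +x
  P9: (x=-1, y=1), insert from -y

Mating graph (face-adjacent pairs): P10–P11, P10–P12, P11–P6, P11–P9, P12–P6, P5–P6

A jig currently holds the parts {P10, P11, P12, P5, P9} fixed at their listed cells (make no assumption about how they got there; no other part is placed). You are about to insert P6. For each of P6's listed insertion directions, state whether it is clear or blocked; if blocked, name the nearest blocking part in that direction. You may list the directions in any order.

+x: blocked by P5

+x: nearest on ray is P5@(2, 1) ⇒ blocked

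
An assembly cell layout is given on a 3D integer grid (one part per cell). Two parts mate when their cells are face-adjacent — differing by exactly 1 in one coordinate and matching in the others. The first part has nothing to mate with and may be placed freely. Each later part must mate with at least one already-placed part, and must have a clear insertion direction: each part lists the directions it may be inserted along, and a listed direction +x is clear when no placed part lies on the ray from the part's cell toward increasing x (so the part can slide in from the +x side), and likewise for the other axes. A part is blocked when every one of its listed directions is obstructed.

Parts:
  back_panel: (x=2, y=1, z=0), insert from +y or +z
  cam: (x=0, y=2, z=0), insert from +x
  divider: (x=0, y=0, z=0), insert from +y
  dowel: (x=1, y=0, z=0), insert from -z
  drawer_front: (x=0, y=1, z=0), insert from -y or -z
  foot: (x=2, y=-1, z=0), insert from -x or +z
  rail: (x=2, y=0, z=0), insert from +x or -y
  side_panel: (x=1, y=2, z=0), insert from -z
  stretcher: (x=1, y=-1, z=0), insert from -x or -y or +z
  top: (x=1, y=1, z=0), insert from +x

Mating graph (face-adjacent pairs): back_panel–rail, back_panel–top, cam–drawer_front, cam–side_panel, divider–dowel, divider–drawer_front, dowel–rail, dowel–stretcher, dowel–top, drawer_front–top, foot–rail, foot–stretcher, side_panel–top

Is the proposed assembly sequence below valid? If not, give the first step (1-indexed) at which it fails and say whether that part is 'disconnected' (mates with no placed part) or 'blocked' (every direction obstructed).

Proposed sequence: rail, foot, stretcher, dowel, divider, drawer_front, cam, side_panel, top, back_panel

1. rail@(2, 0, 0) [+x clear] — {rail}
2. foot@(2, -1, 0) [-x clear] — {foot, rail}
3. stretcher@(1, -1, 0) [-x clear] — {foot, rail, stretcher}
4. dowel@(1, 0, 0) [-z clear] — {dowel, foot, rail, stretcher}
5. divider@(0, 0, 0) [+y clear] — {divider, dowel, foot, rail, stretcher}
6. drawer_front@(0, 1, 0) [-z clear] — {divider, dowel, drawer_front, foot, rail, stretcher}
7. cam@(0, 2, 0) [+x clear] — {cam, divider, dowel, drawer_front, foot, rail, stretcher}
8. side_panel@(1, 2, 0) [-z clear] — {cam, divider, dowel, drawer_front, foot, rail, side_panel, stretcher}
9. top@(1, 1, 0) [+x clear] — {cam, divider, dowel, drawer_front, foot, rail, side_panel, stretcher, top}
10. back_panel@(2, 1, 0) [+y clear] — {back_panel, cam, divider, dowel, drawer_front, foot, rail, side_panel, stretcher, top}

Valid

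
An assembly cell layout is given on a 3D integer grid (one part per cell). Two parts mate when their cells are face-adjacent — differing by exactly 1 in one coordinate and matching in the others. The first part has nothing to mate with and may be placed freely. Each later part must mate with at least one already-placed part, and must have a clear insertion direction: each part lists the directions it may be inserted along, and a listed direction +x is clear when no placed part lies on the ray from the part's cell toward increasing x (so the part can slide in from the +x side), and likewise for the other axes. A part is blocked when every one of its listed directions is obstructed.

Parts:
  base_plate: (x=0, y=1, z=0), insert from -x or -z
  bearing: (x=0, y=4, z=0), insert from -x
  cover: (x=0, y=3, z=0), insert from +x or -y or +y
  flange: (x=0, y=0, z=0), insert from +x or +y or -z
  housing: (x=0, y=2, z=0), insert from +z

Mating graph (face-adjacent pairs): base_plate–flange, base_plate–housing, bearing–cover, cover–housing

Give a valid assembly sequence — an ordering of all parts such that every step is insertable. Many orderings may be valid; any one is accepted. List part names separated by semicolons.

housing; cover; base_plate; flange; bearing

1. housing@(0, 2, 0) [+z clear] — {housing}
2. cover@(0, 3, 0) [+x clear] — {cover, housing}
3. base_plate@(0, 1, 0) [-x clear] — {base_plate, cover, housing}
4. flange@(0, 0, 0) [+x clear] — {base_plate, cover, flange, housing}
5. bearing@(0, 4, 0) [-x clear] — {base_plate, bearing, cover, flange, housing}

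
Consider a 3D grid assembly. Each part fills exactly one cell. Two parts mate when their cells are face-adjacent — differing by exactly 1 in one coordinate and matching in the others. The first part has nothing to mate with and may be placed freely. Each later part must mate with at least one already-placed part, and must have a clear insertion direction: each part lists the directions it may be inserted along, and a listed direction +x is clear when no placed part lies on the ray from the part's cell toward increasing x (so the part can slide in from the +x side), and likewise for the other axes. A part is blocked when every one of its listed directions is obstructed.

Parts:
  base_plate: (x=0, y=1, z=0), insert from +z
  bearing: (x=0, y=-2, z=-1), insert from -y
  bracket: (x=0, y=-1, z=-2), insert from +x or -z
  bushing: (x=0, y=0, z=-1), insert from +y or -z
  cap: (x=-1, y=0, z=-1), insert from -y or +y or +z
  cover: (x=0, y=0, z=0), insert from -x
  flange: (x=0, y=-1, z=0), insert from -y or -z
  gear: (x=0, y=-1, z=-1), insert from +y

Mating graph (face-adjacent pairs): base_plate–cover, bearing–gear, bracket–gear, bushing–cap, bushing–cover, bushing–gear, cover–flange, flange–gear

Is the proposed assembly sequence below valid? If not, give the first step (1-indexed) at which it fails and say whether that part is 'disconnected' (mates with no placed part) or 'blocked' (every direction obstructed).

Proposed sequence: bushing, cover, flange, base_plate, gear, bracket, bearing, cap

1. bushing@(0, 0, -1) [+y clear] — {bushing}
2. cover@(0, 0, 0) [-x clear] — {bushing, cover}
3. flange@(0, -1, 0) [-y clear] — {bushing, cover, flange}
4. base_plate@(0, 1, 0) [+z clear] — {base_plate, bushing, cover, flange}
5. gear@(0, -1, -1) — +y all obstructed ⇒ blocked

Invalid at step 5 (blocked)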